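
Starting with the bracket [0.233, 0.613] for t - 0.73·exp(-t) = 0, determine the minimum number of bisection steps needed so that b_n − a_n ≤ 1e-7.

22

Initial width b − a = 0.613 − 0.233 = 0.380000.
After n steps the width is (b−a)/2^n; need (b−a)/2^n ≤ 1e-7.
So n ≥ log₂(0.380000/1e-7) = log₂(3800000.0000) ≈ 21.8576.
Hence n = 22.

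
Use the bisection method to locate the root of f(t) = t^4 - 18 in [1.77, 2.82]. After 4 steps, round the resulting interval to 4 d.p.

f(1.770000) = -8.184938, f(2.820000) = 45.240666 (opposite signs)
step 1: m = 2.295000, f(m) = 9.741552 > 0 → root in [1.770000, 2.295000]
step 2: m = 2.032500, f(m) = -0.934374 < 0 → root in [2.032500, 2.295000]
step 3: m = 2.163750, f(m) = 3.919383 > 0 → root in [2.032500, 2.163750]
step 4: m = 2.098125, f(m) = 1.378735 > 0 → root in [2.032500, 2.098125]

[2.0325, 2.0981]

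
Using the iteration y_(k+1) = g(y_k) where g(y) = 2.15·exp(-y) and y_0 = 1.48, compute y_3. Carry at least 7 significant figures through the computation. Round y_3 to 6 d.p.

0.575543

y_1 = g(1.480000) = 0.489421
y_2 = g(0.489421) = 1.317910
y_3 = g(1.317910) = 0.575543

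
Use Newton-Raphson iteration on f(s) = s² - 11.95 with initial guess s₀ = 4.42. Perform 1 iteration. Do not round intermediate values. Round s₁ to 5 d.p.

3.56181

f'(s) = 2s
s_0 = 4.420000: f = 7.586400, f' = 8.840000 → s_1 = 4.420000 - (7.586400)/(8.840000) = 3.561810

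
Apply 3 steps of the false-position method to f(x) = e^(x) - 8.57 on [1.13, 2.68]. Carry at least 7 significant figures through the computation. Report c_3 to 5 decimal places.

f(1.130000) = -5.474343, f(2.680000) = 6.015093
step 1: c = 1.868525, f(c) = -2.091269 < 0 → new bracket [1.868525, 2.680000]
step 2: c = 2.077868, f(c) = -0.582578 < 0 → new bracket [2.077868, 2.680000]
step 3: c = 2.131037, f(c) = -0.146406 < 0 → new bracket [2.131037, 2.680000]

2.13104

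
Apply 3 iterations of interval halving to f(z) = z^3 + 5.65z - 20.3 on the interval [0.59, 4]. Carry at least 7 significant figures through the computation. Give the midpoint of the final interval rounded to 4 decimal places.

f(0.590000) = -16.761121, f(4.000000) = 66.300000 (opposite signs)
step 1: m = 2.295000, f(m) = 4.754572 > 0 → root in [0.590000, 2.295000]
step 2: m = 1.442500, f(m) = -9.148312 < 0 → root in [1.442500, 2.295000]
step 3: m = 1.868750, f(m) = -3.215464 < 0 → root in [1.868750, 2.295000]
Midpoint of [1.868750, 2.295000] = 2.081875

2.0819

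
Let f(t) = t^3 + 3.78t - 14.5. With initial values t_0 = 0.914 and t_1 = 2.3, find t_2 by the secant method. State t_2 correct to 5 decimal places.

1.77025

Secant update: t_(k+1) = t_k − f(t_k)·(t_k − t_(k-1))/(f(t_k) − f(t_(k-1))).
f(t_0) = -10.281528, f(t_1) = 6.361000
t_2 = 2.300000 - (6.361000)·(2.300000 - 0.914000)/(6.361000 - (-10.281528)) = 1.770252; f(t_2) = -2.260846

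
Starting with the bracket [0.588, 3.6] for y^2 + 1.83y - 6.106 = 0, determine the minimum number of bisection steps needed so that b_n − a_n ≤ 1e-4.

15

Initial width b − a = 3.6 − 0.588 = 3.012000.
After n steps the width is (b−a)/2^n; need (b−a)/2^n ≤ 1e-4.
So n ≥ log₂(3.012000/1e-4) = log₂(30120.0000) ≈ 14.8784.
Hence n = 15.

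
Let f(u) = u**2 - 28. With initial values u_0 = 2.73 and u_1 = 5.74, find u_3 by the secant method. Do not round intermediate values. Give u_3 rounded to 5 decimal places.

5.28592

f(u_0) = -20.547100, f(u_1) = 4.947600
u_2 = 5.740000 - (4.947600)·(5.740000 - 2.730000)/(4.947600 - (-20.547100)) = 5.155868; f(u_2) = -1.417028
u_3 = 5.155868 - (-1.417028)·(5.155868 - 5.740000)/(-1.417028 - (4.947600)) = 5.285920; f(u_3) = -0.059054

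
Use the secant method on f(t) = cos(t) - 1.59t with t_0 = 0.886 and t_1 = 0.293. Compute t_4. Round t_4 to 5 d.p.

Secant update: t_(k+1) = t_k − f(t_k)·(t_k − t_(k-1))/(f(t_k) − f(t_(k-1))).
f(t_0) = -0.776225, f(t_1) = 0.491512
t_2 = 0.293000 - (0.491512)·(0.293000 - 0.886000)/(0.491512 - (-0.776225)) = 0.522911; f(t_2) = 0.034941
t_3 = 0.522911 - (0.034941)·(0.522911 - 0.293000)/(0.034941 - (0.491512)) = 0.540506; f(t_3) = -0.001955
t_4 = 0.540506 - (-0.001955)·(0.540506 - 0.522911)/(-0.001955 - (0.034941)) = 0.539573; f(t_4) = 0.000007

0.53957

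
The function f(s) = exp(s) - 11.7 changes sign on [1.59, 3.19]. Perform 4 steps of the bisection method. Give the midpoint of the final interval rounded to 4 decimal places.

2.4400

f(1.590000) = -6.796251, f(3.190000) = 12.588427 (opposite signs)
step 1: m = 2.390000, f(m) = -0.786506 < 0 → root in [2.390000, 3.190000]
step 2: m = 2.790000, f(m) = 4.581020 > 0 → root in [2.390000, 2.790000]
step 3: m = 2.590000, f(m) = 1.629772 > 0 → root in [2.390000, 2.590000]
step 4: m = 2.490000, f(m) = 0.361276 > 0 → root in [2.390000, 2.490000]
Midpoint of [2.390000, 2.490000] = 2.440000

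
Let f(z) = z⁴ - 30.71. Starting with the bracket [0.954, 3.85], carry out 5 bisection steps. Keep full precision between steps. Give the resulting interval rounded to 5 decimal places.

f(0.954000) = -29.881689, f(3.850000) = 188.996506 (opposite signs)
step 1: m = 2.402000, f(m) = 2.578330 > 0 → root in [0.954000, 2.402000]
step 2: m = 1.678000, f(m) = -22.781924 < 0 → root in [1.678000, 2.402000]
step 3: m = 2.040000, f(m) = -13.391085 < 0 → root in [2.040000, 2.402000]
step 4: m = 2.221000, f(m) = -6.377080 < 0 → root in [2.221000, 2.402000]
step 5: m = 2.311500, f(m) = -2.162006 < 0 → root in [2.311500, 2.402000]

[2.31150, 2.40200]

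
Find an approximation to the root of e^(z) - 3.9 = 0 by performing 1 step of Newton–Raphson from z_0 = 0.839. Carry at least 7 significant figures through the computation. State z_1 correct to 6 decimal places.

Newton update: z ← z − f(z)/f'(z).
f'(z) = e^(z)
z_0 = 0.839000: f = -1.585948, f' = 2.314052 → z_1 = 0.839000 - (-1.585948)/(2.314052) = 1.524356

1.524356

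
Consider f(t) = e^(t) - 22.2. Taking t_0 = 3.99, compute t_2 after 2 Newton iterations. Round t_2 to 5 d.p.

f'(t) = e^(t)
t_0 = 3.990000: f = 31.854889, f' = 54.054889 → t_1 = 3.990000 - (31.854889)/(54.054889) = 3.400694
t_1 = 3.400694: f = 7.784892, f' = 29.984892 → t_2 = 3.400694 - (7.784892)/(29.984892) = 3.141067

3.14107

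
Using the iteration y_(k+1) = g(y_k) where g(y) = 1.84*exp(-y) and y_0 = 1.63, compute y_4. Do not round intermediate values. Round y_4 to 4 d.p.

y_1 = g(1.630000) = 0.360510
y_2 = g(0.360510) = 1.283069
y_3 = g(1.283069) = 0.510021
y_4 = g(0.510021) = 1.104889

1.1049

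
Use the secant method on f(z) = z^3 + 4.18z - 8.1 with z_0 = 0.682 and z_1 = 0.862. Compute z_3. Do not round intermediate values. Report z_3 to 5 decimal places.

f(z_0) = -4.932025, f(z_1) = -3.856336
z_2 = 0.862000 - (-3.856336)·(0.862000 - 0.682000)/(-3.856336 - (-4.932025)) = 1.507298; f(z_2) = 1.625010
z_3 = 1.507298 - (1.625010)·(1.507298 - 0.862000)/(1.625010 - (-3.856336)) = 1.315992; f(z_3) = -0.320073

1.31599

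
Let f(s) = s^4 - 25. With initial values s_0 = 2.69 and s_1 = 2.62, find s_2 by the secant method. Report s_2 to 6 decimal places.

2.324569

f(s_0) = 27.361143, f(s_1) = 22.119987
s_2 = 2.620000 - (22.119987)·(2.620000 - 2.690000)/(22.119987 - (27.361143)) = 2.324569; f(s_2) = 4.199128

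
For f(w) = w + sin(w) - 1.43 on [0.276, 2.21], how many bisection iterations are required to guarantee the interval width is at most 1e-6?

21

Initial width b − a = 2.21 − 0.276 = 1.934000.
After n steps the width is (b−a)/2^n; need (b−a)/2^n ≤ 1e-6.
So n ≥ log₂(1.934000/1e-6) = log₂(1934000.0000) ≈ 20.8832.
Hence n = 21.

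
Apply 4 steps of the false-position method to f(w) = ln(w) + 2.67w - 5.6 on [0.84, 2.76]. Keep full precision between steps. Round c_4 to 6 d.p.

1.864140

f(0.840000) = -3.531553, f(2.760000) = 2.784431
step 1: c = 1.913559, f(c) = 0.158168 > 0 → new bracket [0.840000, 1.913559]
step 2: c = 1.867539, f(c) = 0.010950 > 0 → new bracket [0.840000, 1.867539]
step 3: c = 1.864363, f(c) = 0.000767 > 0 → new bracket [0.840000, 1.864363]
step 4: c = 1.864140, f(c) = 0.000054 > 0 → new bracket [0.840000, 1.864140]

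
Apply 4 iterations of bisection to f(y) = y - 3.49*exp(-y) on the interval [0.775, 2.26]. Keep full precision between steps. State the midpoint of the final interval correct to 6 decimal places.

1.099844

f(0.775000) = -0.832856, f(2.260000) = 1.895817 (opposite signs)
step 1: m = 1.517500, f(m) = 0.752285 > 0 → root in [0.775000, 1.517500]
step 2: m = 1.146250, f(m) = 0.037036 > 0 → root in [0.775000, 1.146250]
step 3: m = 0.960625, f(m) = -0.374836 < 0 → root in [0.960625, 1.146250]
step 4: m = 1.053438, f(m) = -0.163654 < 0 → root in [1.053438, 1.146250]
Midpoint of [1.053438, 1.146250] = 1.099844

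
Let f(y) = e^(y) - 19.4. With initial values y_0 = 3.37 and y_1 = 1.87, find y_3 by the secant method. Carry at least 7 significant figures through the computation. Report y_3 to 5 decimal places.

f(y_0) = 9.678527, f(y_1) = -12.911704
y_2 = 1.870000 - (-12.911704)·(1.870000 - 3.370000)/(-12.911704 - (9.678527)) = 2.727342; f(y_2) = -4.107812
y_3 = 2.727342 - (-4.107812)·(2.727342 - 1.870000)/(-4.107812 - (-12.911704)) = 3.127370; f(y_3) = 3.413895

3.12737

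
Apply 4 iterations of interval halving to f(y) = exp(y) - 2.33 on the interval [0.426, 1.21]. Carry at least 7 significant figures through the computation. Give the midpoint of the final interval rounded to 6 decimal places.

f(0.426000) = -0.798879, f(1.210000) = 1.023485 (opposite signs)
step 1: m = 0.818000, f(m) = -0.064037 < 0 → root in [0.818000, 1.210000]
step 2: m = 1.014000, f(m) = 0.426605 > 0 → root in [0.818000, 1.014000]
step 3: m = 0.916000, f(m) = 0.169273 > 0 → root in [0.818000, 0.916000]
step 4: m = 0.867000, f(m) = 0.049761 > 0 → root in [0.818000, 0.867000]
Midpoint of [0.818000, 0.867000] = 0.842500

0.842500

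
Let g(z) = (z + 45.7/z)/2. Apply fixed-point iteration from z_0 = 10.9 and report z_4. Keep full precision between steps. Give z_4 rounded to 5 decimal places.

6.76018

z_1 = g(10.900000) = 7.546330
z_2 = g(7.546330) = 6.801127
z_3 = g(6.801127) = 6.760301
z_4 = g(6.760301) = 6.760178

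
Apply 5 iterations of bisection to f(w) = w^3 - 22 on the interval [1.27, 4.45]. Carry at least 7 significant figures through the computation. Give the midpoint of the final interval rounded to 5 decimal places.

2.81031

f(1.270000) = -19.951617, f(4.450000) = 66.121125 (opposite signs)
step 1: m = 2.860000, f(m) = 1.393656 > 0 → root in [1.270000, 2.860000]
step 2: m = 2.065000, f(m) = -13.194375 < 0 → root in [2.065000, 2.860000]
step 3: m = 2.462500, f(m) = -7.067631 < 0 → root in [2.462500, 2.860000]
step 4: m = 2.661250, f(m) = -3.152358 < 0 → root in [2.661250, 2.860000]
step 5: m = 2.760625, f(m) = -0.961138 < 0 → root in [2.760625, 2.860000]
Midpoint of [2.760625, 2.860000] = 2.810313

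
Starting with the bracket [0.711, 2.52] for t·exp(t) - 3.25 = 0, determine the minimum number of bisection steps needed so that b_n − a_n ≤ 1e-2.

8

Initial width b − a = 2.52 − 0.711 = 1.809000.
After n steps the width is (b−a)/2^n; need (b−a)/2^n ≤ 1e-2.
So n ≥ log₂(1.809000/1e-2) = log₂(180.9000) ≈ 7.4990.
Hence n = 8.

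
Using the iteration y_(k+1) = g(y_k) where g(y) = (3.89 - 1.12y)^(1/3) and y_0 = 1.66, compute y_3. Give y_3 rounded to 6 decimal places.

1.334330

y_1 = g(1.660000) = 1.266356
y_2 = g(1.266356) = 1.352065
y_3 = g(1.352065) = 1.334330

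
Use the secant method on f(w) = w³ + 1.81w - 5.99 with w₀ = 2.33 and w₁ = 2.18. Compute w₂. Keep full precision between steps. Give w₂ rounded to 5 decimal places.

f(w_0) = 10.876637, f(w_1) = 8.316032
w_2 = 2.180000 - (8.316032)·(2.180000 - 2.330000)/(8.316032 - (10.876637)) = 1.692848; f(w_2) = 1.925304

1.69285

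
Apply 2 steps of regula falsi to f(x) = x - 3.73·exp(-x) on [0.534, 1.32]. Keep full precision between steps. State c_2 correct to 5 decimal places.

1.16901

False-position update: c = (a·f(b) − b·f(a))/(f(b) − f(a)); replace the endpoint whose sign matches f(c).
f(0.534000) = -1.652732, f(1.320000) = 0.323585
step 1: c = 1.191307, f(c) = 0.058044 > 0 → new bracket [0.534000, 1.191307]
step 2: c = 1.169006, f(c) = 0.010185 > 0 → new bracket [0.534000, 1.169006]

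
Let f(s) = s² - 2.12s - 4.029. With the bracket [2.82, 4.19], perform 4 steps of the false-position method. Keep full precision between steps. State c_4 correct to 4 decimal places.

3.3296

False-position update: c = (a·f(b) − b·f(a))/(f(b) − f(a)); replace the endpoint whose sign matches f(c).
f(2.820000) = -2.055000, f(4.190000) = 4.644300
step 1: c = 3.240245, f(c) = -0.399130 < 0 → new bracket [3.240245, 4.190000]
step 2: c = 3.315408, f(c) = -0.065736 < 0 → new bracket [3.315408, 4.190000]
step 3: c = 3.327614, f(c) = -0.010527 < 0 → new bracket [3.327614, 4.190000]
step 4: c = 3.329564, f(c) = -0.001678 < 0 → new bracket [3.329564, 4.190000]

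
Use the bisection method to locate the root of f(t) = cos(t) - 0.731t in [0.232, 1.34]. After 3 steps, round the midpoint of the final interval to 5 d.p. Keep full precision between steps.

f(0.232000) = 0.803616, f(1.340000) = -0.750787 (opposite signs)
step 1: m = 0.786000, f(m) = 0.132115 > 0 → root in [0.786000, 1.340000]
step 2: m = 1.063000, f(m) = -0.290800 < 0 → root in [0.786000, 1.063000]
step 3: m = 0.924500, f(m) = -0.073576 < 0 → root in [0.786000, 0.924500]
Midpoint of [0.786000, 0.924500] = 0.855250

0.85525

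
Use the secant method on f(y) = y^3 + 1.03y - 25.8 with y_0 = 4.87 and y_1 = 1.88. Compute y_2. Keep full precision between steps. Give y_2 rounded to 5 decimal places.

2.33995

f(y_0) = 94.717403, f(y_1) = -17.218928
y_2 = 1.880000 - (-17.218928)·(1.880000 - 4.870000)/(-17.218928 - (94.717403)) = 2.339945; f(y_2) = -10.577850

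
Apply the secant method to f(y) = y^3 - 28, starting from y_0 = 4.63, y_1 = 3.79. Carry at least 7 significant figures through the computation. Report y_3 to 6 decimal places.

3.088729

f(y_0) = 71.252847, f(y_1) = 26.439939
y_2 = 3.790000 - (26.439939)·(3.790000 - 4.630000)/(26.439939 - (71.252847)) = 3.294394; f(y_2) = 7.754161
y_3 = 3.294394 - (7.754161)·(3.294394 - 3.790000)/(7.754161 - (26.439939)) = 3.088729; f(y_3) = 1.467237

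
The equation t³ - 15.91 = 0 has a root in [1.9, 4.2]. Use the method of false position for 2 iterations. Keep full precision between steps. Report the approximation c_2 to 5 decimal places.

False-position update: c = (a·f(b) − b·f(a))/(f(b) − f(a)); replace the endpoint whose sign matches f(c).
f(1.900000) = -9.051000, f(4.200000) = 58.178000
step 1: c = 2.209648, f(c) = -5.121301 < 0 → new bracket [2.209648, 4.200000]
step 2: c = 2.370679, f(c) = -2.586497 < 0 → new bracket [2.370679, 4.200000]

2.37068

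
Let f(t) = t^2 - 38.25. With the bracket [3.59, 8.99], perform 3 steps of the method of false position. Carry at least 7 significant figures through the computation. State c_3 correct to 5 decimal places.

6.16395

f(3.590000) = -25.361900, f(8.990000) = 42.570100
step 1: c = 5.606049, f(c) = -6.822211 < 0 → new bracket [5.606049, 8.990000]
step 2: c = 6.073451, f(c) = -1.363199 < 0 → new bracket [6.073451, 8.990000]
step 3: c = 6.163948, f(c) = -0.255750 < 0 → new bracket [6.163948, 8.990000]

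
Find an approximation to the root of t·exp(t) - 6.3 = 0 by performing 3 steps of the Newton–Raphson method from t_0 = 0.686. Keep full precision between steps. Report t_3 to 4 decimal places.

Newton update: t ← t − f(t)/f'(t).
f'(t) = (t + 1)·exp(t)
t_0 = 0.686000: f = -4.937771, f' = 3.347986 → t_1 = 0.686000 - (-4.937771)/(3.347986) = 2.160848
t_1 = 2.160848: f = 12.452915, f' = 27.431412 → t_2 = 2.160848 - (12.452915)/(27.431412) = 1.706883
t_2 = 1.706883: f = 3.107917, f' = 14.919671 → t_3 = 1.706883 - (3.107917)/(14.919671) = 1.498573

1.4986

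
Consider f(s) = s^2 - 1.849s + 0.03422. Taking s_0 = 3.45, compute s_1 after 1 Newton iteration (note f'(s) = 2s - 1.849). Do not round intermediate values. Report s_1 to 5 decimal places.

s_0 = 3.450000: f = 5.557670, f' = 5.051000 → s_1 = 3.450000 - (5.557670)/(5.051000) = 2.349689

2.34969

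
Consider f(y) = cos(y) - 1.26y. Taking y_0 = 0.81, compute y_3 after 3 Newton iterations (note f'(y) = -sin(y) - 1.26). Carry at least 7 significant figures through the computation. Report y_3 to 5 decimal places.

Newton update: y ← y − f(y)/f'(y).
y_0 = 0.810000: f = -0.331102, f' = -1.984287 → y_1 = 0.810000 - (-0.331102)/(-1.984287) = 0.643138
y_1 = 0.643138: f = -0.010137, f' = -1.859710 → y_2 = 0.643138 - (-0.010137)/(-1.859710) = 0.637688
y_2 = 0.637688: f = -0.000012, f' = -1.855339 → y_3 = 0.637688 - (-0.000012)/(-1.855339) = 0.637681

0.63768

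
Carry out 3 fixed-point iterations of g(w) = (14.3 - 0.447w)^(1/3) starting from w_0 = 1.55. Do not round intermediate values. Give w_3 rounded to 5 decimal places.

w_1 = g(1.550000) = 2.387385
w_2 = g(2.387385) = 2.365290
w_3 = g(2.365290) = 2.365878

2.36588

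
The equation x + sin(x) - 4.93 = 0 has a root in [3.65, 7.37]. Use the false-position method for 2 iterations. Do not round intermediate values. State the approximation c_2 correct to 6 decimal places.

5.486421

f(3.650000) = -1.766787, f(7.370000) = 3.325149
step 1: c = 4.940756, f(c) = -0.963281 < 0 → new bracket [4.940756, 7.370000]
step 2: c = 5.486421, f(c) = -0.158677 < 0 → new bracket [5.486421, 7.370000]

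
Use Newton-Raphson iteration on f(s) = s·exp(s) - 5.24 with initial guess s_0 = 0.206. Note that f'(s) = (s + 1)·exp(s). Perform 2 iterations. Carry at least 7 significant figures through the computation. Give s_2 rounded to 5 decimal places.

2.82224

s_0 = 0.206000: f = -4.986877, f' = 1.481876 → s_1 = 0.206000 - (-4.986877)/(1.481876) = 3.571245
s_1 = 3.571245: f = 121.756448, f' = 162.557282 → s_2 = 3.571245 - (121.756448)/(162.557282) = 2.822238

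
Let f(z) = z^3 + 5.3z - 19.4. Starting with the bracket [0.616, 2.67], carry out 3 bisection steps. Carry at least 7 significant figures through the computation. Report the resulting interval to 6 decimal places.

f(0.616000) = -15.901455, f(2.670000) = 13.785163 (opposite signs)
step 1: m = 1.643000, f(m) = -6.256905 < 0 → root in [1.643000, 2.670000]
step 2: m = 2.156500, f(m) = 2.058237 > 0 → root in [1.643000, 2.156500]
step 3: m = 1.899750, f(m) = -2.475032 < 0 → root in [1.899750, 2.156500]

[1.899750, 2.156500]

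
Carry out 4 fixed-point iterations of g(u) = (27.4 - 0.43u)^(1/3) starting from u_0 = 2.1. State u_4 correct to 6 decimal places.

u_1 = g(2.100000) = 2.981253
u_2 = g(2.981253) = 2.966973
u_3 = g(2.966973) = 2.967206
u_4 = g(2.967206) = 2.967202

2.967202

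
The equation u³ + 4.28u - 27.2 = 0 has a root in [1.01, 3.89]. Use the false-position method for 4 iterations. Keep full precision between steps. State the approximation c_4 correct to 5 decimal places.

2.50944

False-position update: c = (a·f(b) − b·f(a))/(f(b) − f(a)); replace the endpoint whose sign matches f(c).
f(1.010000) = -21.846899, f(3.890000) = 48.313069
step 1: c = 1.906794, f(c) = -12.106073 < 0 → new bracket [1.906794, 3.890000]
step 2: c = 2.304166, f(c) = -5.104941 < 0 → new bracket [2.304166, 3.890000]
step 3: c = 2.455717, f(c) = -1.880208 < 0 → new bracket [2.455717, 3.890000]
step 4: c = 2.509445, f(c) = -0.656818 < 0 → new bracket [2.509445, 3.890000]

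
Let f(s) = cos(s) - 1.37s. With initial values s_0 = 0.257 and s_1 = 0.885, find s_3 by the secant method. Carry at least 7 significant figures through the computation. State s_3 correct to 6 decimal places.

f(s_0) = 0.615067, f(s_1) = -0.579160
s_2 = 0.885000 - (-0.579160)·(0.885000 - 0.257000)/(-0.579160 - (0.615067)) = 0.580441; f(s_2) = 0.041017
s_3 = 0.580441 - (0.041017)·(0.580441 - 0.885000)/(0.041017 - (-0.579160)) = 0.600584; f(s_3) = 0.002206

0.600584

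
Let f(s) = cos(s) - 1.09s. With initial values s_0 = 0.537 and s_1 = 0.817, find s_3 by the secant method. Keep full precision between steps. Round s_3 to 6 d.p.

0.700959

Secant update: s_(k+1) = s_k − f(s_k)·(s_k − s_(k-1))/(f(s_k) − f(s_(k-1))).
f(s_0) = 0.273917, f(s_1) = -0.206118
s_2 = 0.817000 - (-0.206118)·(0.817000 - 0.537000)/(-0.206118 - (0.273917)) = 0.696773; f(s_2) = 0.007434
s_3 = 0.696773 - (0.007434)·(0.696773 - 0.817000)/(0.007434 - (-0.206118)) = 0.700959; f(s_3) = 0.000180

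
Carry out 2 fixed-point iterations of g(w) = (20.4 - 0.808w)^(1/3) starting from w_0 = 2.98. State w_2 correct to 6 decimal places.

w_1 = g(2.980000) = 2.620361
w_2 = g(2.620361) = 2.634393

2.634393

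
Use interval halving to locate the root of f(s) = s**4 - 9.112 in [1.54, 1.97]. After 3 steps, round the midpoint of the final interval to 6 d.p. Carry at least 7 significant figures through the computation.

f(1.540000) = -3.487513, f(1.970000) = 5.949385 (opposite signs)
step 1: m = 1.755000, f(m) = 0.374554 > 0 → root in [1.540000, 1.755000]
step 2: m = 1.647500, f(m) = -1.744813 < 0 → root in [1.647500, 1.755000]
step 3: m = 1.701250, f(m) = -0.735308 < 0 → root in [1.701250, 1.755000]
Midpoint of [1.701250, 1.755000] = 1.728125

1.728125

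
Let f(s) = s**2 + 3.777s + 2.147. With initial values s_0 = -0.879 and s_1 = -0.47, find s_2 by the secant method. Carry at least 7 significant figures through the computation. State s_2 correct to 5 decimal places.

Secant update: s_(k+1) = s_k − f(s_k)·(s_k − s_(k-1))/(f(s_k) − f(s_(k-1))).
f(s_0) = -0.400342, f(s_1) = 0.592710
s_2 = -0.470000 - (0.592710)·(-0.470000 - -0.879000)/(0.592710 - (-0.400342)) = -0.714114; f(s_2) = -0.040251

-0.71411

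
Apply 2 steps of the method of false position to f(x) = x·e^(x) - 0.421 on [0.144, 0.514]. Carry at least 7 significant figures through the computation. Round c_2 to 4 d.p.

f(0.144000) = -0.254697, f(0.514000) = 0.438390
step 1: c = 0.279968, f(c) = -0.050578 < 0 → new bracket [0.279968, 0.514000]
step 2: c = 0.304176, f(c) = -0.008687 < 0 → new bracket [0.304176, 0.514000]

0.3042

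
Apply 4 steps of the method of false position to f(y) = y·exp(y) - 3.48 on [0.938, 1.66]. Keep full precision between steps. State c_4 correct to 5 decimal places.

f(0.938000) = -1.083535, f(1.660000) = 5.250456
step 1: c = 1.061510, f(c) = -0.411457 < 0 → new bracket [1.061510, 1.660000]
step 2: c = 1.105003, f(c) = -0.143737 < 0 → new bracket [1.105003, 1.660000]
step 3: c = 1.119792, f(c) = -0.048715 < 0 → new bracket [1.119792, 1.660000]
step 4: c = 1.124758, f(c) = -0.016340 < 0 → new bracket [1.124758, 1.660000]

1.12476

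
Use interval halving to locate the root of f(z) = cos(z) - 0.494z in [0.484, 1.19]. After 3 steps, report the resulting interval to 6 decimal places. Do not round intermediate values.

[1.013500, 1.101750]

f(0.484000) = 0.646045, f(1.190000) = -0.216200 (opposite signs)
step 1: m = 0.837000, f(m) = 0.256216 > 0 → root in [0.837000, 1.190000]
step 2: m = 1.013500, f(m) = 0.028225 > 0 → root in [1.013500, 1.190000]
step 3: m = 1.101750, f(m) = -0.092229 < 0 → root in [1.013500, 1.101750]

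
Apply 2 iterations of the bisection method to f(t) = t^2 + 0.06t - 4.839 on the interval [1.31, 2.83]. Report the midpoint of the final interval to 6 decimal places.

f(1.310000) = -3.044300, f(2.830000) = 3.339700 (opposite signs)
step 1: m = 2.070000, f(m) = -0.429900 < 0 → root in [2.070000, 2.830000]
step 2: m = 2.450000, f(m) = 1.310500 > 0 → root in [2.070000, 2.450000]
Midpoint of [2.070000, 2.450000] = 2.260000

2.260000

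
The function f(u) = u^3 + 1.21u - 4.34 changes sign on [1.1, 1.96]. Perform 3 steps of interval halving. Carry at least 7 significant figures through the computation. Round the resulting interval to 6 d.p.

f(1.100000) = -1.678000, f(1.960000) = 5.561136 (opposite signs)
step 1: m = 1.530000, f(m) = 1.092877 > 0 → root in [1.100000, 1.530000]
step 2: m = 1.315000, f(m) = -0.474919 < 0 → root in [1.315000, 1.530000]
step 3: m = 1.422500, f(m) = 0.259663 > 0 → root in [1.315000, 1.422500]

[1.315000, 1.422500]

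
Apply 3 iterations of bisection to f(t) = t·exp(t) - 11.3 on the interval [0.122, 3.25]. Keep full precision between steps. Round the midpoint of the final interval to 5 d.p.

1.88150

f(0.122000) = -11.162170, f(3.250000) = 72.518605 (opposite signs)
step 1: m = 1.686000, f(m) = -2.199232 < 0 → root in [1.686000, 3.250000]
step 2: m = 2.468000, f(m) = 17.819502 > 0 → root in [1.686000, 2.468000]
step 3: m = 2.077000, f(m) = 5.275481 > 0 → root in [1.686000, 2.077000]
Midpoint of [1.686000, 2.077000] = 1.881500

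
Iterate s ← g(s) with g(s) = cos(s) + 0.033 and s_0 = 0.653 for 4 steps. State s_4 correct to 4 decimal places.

0.7358

s_1 = g(0.653000) = 0.827265
s_2 = g(0.827265) = 0.709892
s_3 = g(0.709892) = 0.791432
s_4 = g(0.791432) = 0.735827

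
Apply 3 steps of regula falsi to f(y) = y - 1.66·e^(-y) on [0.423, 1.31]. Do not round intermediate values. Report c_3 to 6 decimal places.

False-position update: c = (a·f(b) − b·f(a))/(f(b) − f(a)); replace the endpoint whose sign matches f(c).
f(0.423000) = -0.664431, f(1.310000) = 0.862099
step 1: c = 0.809072, f(c) = 0.069922 > 0 → new bracket [0.423000, 0.809072]
step 2: c = 0.772312, f(c) = 0.005485 > 0 → new bracket [0.423000, 0.772312]
step 3: c = 0.769452, f(c) = 0.000429 > 0 → new bracket [0.423000, 0.769452]

0.769452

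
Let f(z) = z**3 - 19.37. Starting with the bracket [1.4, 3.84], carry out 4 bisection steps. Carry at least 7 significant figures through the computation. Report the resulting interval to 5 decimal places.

[2.62000, 2.77250]

f(1.400000) = -16.626000, f(3.840000) = 37.253104 (opposite signs)
step 1: m = 2.620000, f(m) = -1.385272 < 0 → root in [2.620000, 3.840000]
step 2: m = 3.230000, f(m) = 14.328267 > 0 → root in [2.620000, 3.230000]
step 3: m = 2.925000, f(m) = 5.655203 > 0 → root in [2.620000, 2.925000]
step 4: m = 2.772500, f(m) = 1.941532 > 0 → root in [2.620000, 2.772500]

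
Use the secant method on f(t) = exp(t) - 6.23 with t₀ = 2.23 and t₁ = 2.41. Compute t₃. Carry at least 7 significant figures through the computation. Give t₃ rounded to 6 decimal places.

f(t_0) = 3.069866, f(t_1) = 4.903961
t_2 = 2.410000 - (4.903961)·(2.410000 - 2.230000)/(4.903961 - (3.069866)) = 1.928720; f(t_2) = 0.650698
t_3 = 1.928720 - (0.650698)·(1.928720 - 2.410000)/(0.650698 - (4.903961)) = 1.855090; f(t_3) = 0.162274

1.855090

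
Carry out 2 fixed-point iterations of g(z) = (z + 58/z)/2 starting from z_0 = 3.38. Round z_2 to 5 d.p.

7.95873

z_1 = g(3.380000) = 10.269882
z_2 = g(10.269882) = 7.958732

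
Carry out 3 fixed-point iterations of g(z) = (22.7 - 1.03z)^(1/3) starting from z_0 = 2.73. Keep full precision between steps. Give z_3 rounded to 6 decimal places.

2.710266

z_1 = g(2.730000) = 2.709346
z_2 = g(2.709346) = 2.710311
z_3 = g(2.710311) = 2.710266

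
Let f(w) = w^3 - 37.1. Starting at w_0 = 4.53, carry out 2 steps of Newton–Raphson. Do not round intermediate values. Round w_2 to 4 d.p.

f'(w) = 3w^2
w_0 = 4.530000: f = 55.859677, f' = 61.562700 → w_1 = 4.530000 - (55.859677)/(61.562700) = 3.622638
w_1 = 3.622638: f = 10.441697, f' = 39.370510 → w_2 = 3.622638 - (10.441697)/(39.370510) = 3.357421

3.3574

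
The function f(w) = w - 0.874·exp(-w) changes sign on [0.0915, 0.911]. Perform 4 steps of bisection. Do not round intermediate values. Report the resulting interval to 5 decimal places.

[0.50125, 0.55247]

f(0.091500) = -0.706079, f(0.911000) = 0.559545 (opposite signs)
step 1: m = 0.501250, f(m) = -0.028196 < 0 → root in [0.501250, 0.911000]
step 2: m = 0.706125, f(m) = 0.274760 > 0 → root in [0.501250, 0.706125]
step 3: m = 0.603687, f(m) = 0.125792 > 0 → root in [0.501250, 0.603687]
step 4: m = 0.552469, f(m) = 0.049458 > 0 → root in [0.501250, 0.552469]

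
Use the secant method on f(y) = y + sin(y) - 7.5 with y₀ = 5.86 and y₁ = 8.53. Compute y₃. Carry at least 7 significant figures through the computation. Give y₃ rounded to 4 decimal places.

f(y_0) = -2.050667, f(y_1) = 1.810070
y_2 = 8.530000 - (1.810070)·(8.530000 - 5.860000)/(1.810070 - (-2.050667)) = 7.278196; f(y_2) = 0.616960
y_3 = 7.278196 - (0.616960)·(7.278196 - 8.530000)/(0.616960 - (1.810070)) = 6.630884; f(y_3) = -0.528380

6.6309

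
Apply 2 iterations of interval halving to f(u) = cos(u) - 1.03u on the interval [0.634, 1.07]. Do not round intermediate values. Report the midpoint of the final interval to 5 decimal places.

f(0.634000) = 0.152644, f(1.070000) = -0.621976 (opposite signs)
step 1: m = 0.852000, f(m) = -0.219081 < 0 → root in [0.634000, 0.852000]
step 2: m = 0.743000, f(m) = -0.028848 < 0 → root in [0.634000, 0.743000]
Midpoint of [0.634000, 0.743000] = 0.688500

0.68850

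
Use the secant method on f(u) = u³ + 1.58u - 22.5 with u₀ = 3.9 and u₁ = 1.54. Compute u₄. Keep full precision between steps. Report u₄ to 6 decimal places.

f(u_0) = 42.981000, f(u_1) = -16.414536
u_2 = 1.540000 - (-16.414536)·(1.540000 - 3.900000)/(-16.414536 - (42.981000)) = 2.192209; f(u_2) = -8.501034
u_3 = 2.192209 - (-8.501034)·(2.192209 - 1.540000)/(-8.501034 - (-16.414536)) = 2.892841; f(u_3) = 6.279510
u_4 = 2.892841 - (6.279510)·(2.892841 - 2.192209)/(6.279510 - (-8.501034)) = 2.595178; f(u_4) = -0.921235

2.595178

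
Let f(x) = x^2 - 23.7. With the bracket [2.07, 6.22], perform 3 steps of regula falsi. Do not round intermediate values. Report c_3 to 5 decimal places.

4.86116

f(2.070000) = -19.415100, f(6.220000) = 14.988400
step 1: c = 4.411990, f(c) = -4.234341 < 0 → new bracket [4.411990, 6.220000]
step 2: c = 4.810255, f(c) = -0.561451 < 0 → new bracket [4.810255, 6.220000]
step 3: c = 4.861156, f(c) = -0.069167 < 0 → new bracket [4.861156, 6.220000]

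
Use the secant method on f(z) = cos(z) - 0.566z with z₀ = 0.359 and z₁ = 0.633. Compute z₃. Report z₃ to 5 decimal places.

0.97487

f(z_0) = 0.733055, f(z_1) = 0.447978
z_2 = 0.633000 - (0.447978)·(0.633000 - 0.359000)/(0.447978 - (0.733055)) = 1.063573; f(z_2) = -0.116230
z_3 = 1.063573 - (-0.116230)·(1.063573 - 0.633000)/(-0.116230 - (0.447978)) = 0.974872; f(z_3) = 0.009496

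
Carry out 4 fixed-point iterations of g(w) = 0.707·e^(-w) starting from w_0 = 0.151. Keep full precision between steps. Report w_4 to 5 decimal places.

w_1 = g(0.151000) = 0.607912
w_2 = g(0.607912) = 0.384952
w_3 = g(0.384952) = 0.481102
w_4 = g(0.481102) = 0.436998

0.43700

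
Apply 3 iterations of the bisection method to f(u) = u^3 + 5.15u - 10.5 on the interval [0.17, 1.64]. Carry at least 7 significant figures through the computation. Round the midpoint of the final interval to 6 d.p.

1.364375

f(0.170000) = -9.619587, f(1.640000) = 2.356944 (opposite signs)
step 1: m = 0.905000, f(m) = -5.098032 < 0 → root in [0.905000, 1.640000]
step 2: m = 1.272500, f(m) = -1.886121 < 0 → root in [1.272500, 1.640000]
step 3: m = 1.456250, f(m) = 0.087905 > 0 → root in [1.272500, 1.456250]
Midpoint of [1.272500, 1.456250] = 1.364375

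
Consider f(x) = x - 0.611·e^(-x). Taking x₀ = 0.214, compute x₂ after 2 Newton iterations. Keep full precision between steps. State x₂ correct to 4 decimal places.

f'(x) = 1 + 0.611·e^(-x)
x_0 = 0.214000: f = -0.279290, f' = 1.493290 → x_1 = 0.214000 - (-0.279290)/(1.493290) = 0.401030
x_1 = 0.401030: f = -0.008114, f' = 1.409144 → x_2 = 0.401030 - (-0.008114)/(1.409144) = 0.406788

0.4068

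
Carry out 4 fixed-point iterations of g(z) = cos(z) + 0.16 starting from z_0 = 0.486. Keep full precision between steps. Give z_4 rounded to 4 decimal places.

z_1 = g(0.486000) = 1.044208
z_2 = g(1.044208) = 0.662587
z_3 = g(0.662587) = 0.948404
z_4 = g(0.948404) = 0.742981

0.7430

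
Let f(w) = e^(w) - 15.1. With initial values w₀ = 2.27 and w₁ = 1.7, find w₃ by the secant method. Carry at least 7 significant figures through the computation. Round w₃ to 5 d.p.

2.55400

f(w_0) = -5.420599, f(w_1) = -9.626053
w_2 = 1.700000 - (-9.626053)·(1.700000 - 2.270000)/(-9.626053 - (-5.420599)) = 3.004699; f(w_2) = 5.080137
w_3 = 3.004699 - (5.080137)·(3.004699 - 1.700000)/(5.080137 - (-9.626053)) = 2.554001; f(w_3) = -2.241553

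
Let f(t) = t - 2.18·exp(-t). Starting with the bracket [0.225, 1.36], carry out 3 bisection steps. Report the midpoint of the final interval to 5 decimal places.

0.86344

f(0.225000) = -1.515765, f(1.360000) = 0.800480 (opposite signs)
step 1: m = 0.792500, f(m) = -0.194411 < 0 → root in [0.792500, 1.360000]
step 2: m = 1.076250, f(m) = 0.333150 > 0 → root in [0.792500, 1.076250]
step 3: m = 0.934375, f(m) = 0.078003 > 0 → root in [0.792500, 0.934375]
Midpoint of [0.792500, 0.934375] = 0.863438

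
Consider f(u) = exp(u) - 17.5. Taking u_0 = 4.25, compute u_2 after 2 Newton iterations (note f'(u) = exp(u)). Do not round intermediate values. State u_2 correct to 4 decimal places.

Newton update: u ← u − f(u)/f'(u).
u_0 = 4.250000: f = 52.605412, f' = 70.105412 → u_1 = 4.250000 - (52.605412)/(70.105412) = 3.499624
u_1 = 3.499624: f = 15.603006, f' = 33.103006 → u_2 = 3.499624 - (15.603006)/(33.103006) = 3.028277

3.0283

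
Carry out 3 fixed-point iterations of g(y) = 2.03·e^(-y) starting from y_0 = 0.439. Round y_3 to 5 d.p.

y_1 = g(0.439000) = 1.308702
y_2 = g(1.308702) = 0.548446
y_3 = g(0.548446) = 1.173029

1.17303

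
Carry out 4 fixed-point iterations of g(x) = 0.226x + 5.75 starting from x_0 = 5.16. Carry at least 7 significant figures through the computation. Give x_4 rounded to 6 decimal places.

7.423021

x_1 = g(5.160000) = 6.916160
x_2 = g(6.916160) = 7.313052
x_3 = g(7.313052) = 7.402750
x_4 = g(7.402750) = 7.423021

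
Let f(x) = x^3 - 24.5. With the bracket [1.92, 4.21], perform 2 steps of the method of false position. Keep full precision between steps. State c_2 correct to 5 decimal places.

2.76140

False-position update: c = (a·f(b) − b·f(a))/(f(b) − f(a)); replace the endpoint whose sign matches f(c).
f(1.920000) = -17.422112, f(4.210000) = 50.118461
step 1: c = 2.510706, f(c) = -8.673398 < 0 → new bracket [2.510706, 4.210000]
step 2: c = 2.761398, f(c) = -3.443454 < 0 → new bracket [2.761398, 4.210000]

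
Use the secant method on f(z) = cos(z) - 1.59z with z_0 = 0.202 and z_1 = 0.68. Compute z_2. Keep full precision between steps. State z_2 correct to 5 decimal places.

0.52915

f(z_0) = 0.658487, f(z_1) = -0.303627
z_2 = 0.680000 - (-0.303627)·(0.680000 - 0.202000)/(-0.303627 - (0.658487)) = 0.529151; f(z_2) = 0.021885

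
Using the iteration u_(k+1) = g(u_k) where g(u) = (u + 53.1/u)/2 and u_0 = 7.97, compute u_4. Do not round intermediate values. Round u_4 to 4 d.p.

7.2870

u_1 = g(7.970000) = 7.316242
u_2 = g(7.316242) = 7.287033
u_3 = g(7.287033) = 7.286975
u_4 = g(7.286975) = 7.286975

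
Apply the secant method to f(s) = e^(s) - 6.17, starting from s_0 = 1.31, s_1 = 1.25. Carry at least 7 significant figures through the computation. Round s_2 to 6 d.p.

1.994933

Secant update: s_(k+1) = s_k − f(s_k)·(s_k − s_(k-1))/(f(s_k) − f(s_(k-1))).
f(s_0) = -2.463826, f(s_1) = -2.679657
s_2 = 1.250000 - (-2.679657)·(1.250000 - 1.310000)/(-2.679657 - (-2.463826)) = 1.994933; f(s_2) = 1.181709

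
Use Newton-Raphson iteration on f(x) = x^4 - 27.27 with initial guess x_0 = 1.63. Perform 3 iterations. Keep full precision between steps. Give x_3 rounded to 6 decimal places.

f'(x) = 4x^3
x_0 = 1.630000: f = -20.210882, f' = 17.322988 → x_1 = 1.630000 - (-20.210882)/(17.322988) = 2.796709
x_1 = 2.796709: f = 33.907115, f' = 87.498727 → x_2 = 2.796709 - (33.907115)/(87.498727) = 2.409193
x_2 = 2.409193: f = 6.418879, f' = 55.933876 → x_3 = 2.409193 - (6.418879)/(55.933876) = 2.294435

2.294435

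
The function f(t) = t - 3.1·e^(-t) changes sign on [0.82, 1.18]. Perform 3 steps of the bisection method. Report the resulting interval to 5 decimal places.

[1.04500, 1.09000]

f(0.820000) = -0.545338, f(1.180000) = 0.227436 (opposite signs)
step 1: m = 1.000000, f(m) = -0.140426 < 0 → root in [1.000000, 1.180000]
step 2: m = 1.090000, f(m) = 0.047729 > 0 → root in [1.000000, 1.090000]
step 3: m = 1.045000, f(m) = -0.045245 < 0 → root in [1.045000, 1.090000]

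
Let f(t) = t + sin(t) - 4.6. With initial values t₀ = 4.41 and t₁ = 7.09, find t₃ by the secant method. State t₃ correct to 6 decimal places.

f(t_0) = -1.144628, f(t_1) = 3.212087
t_2 = 7.090000 - (3.212087)·(7.090000 - 4.410000)/(3.212087 - (-1.144628)) = 5.114109; f(t_2) = -0.406281
t_3 = 5.114109 - (-0.406281)·(5.114109 - 7.090000)/(-0.406281 - (3.212087)) = 5.335968; f(t_3) = -0.075826

5.335968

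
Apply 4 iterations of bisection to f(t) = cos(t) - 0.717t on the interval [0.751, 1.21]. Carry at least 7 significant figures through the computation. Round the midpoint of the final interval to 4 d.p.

f(0.751000) = 0.192540, f(1.210000) = -0.514551 (opposite signs)
step 1: m = 0.980500, f(m) = -0.146411 < 0 → root in [0.751000, 0.980500]
step 2: m = 0.865750, f(m) = 0.027326 > 0 → root in [0.865750, 0.980500]
step 3: m = 0.923125, f(m) = -0.058550 < 0 → root in [0.865750, 0.923125]
step 4: m = 0.894437, f(m) = -0.015354 < 0 → root in [0.865750, 0.894437]
Midpoint of [0.865750, 0.894437] = 0.880094

0.8801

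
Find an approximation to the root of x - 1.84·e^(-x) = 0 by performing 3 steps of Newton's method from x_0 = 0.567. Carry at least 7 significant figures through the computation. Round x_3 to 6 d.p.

0.814700

f'(x) = 1 + 1.84·e^(-x)
x_0 = 0.567000: f = -0.476693, f' = 2.043693 → x_1 = 0.567000 - (-0.476693)/(2.043693) = 0.800251
x_1 = 0.800251: f = -0.026307, f' = 1.826558 → x_2 = 0.800251 - (-0.026307)/(1.826558) = 0.814653
x_2 = 0.814653: f = -0.000085, f' = 1.814739 → x_3 = 0.814653 - (-0.000085)/(1.814739) = 0.814700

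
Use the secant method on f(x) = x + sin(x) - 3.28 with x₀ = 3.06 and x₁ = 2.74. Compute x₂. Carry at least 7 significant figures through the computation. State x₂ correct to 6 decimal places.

7.234226

f(x_0) = -0.138498, f(x_1) = -0.149115
x_2 = 2.740000 - (-0.149115)·(2.740000 - 3.060000)/(-0.149115 - (-0.138498)) = 7.234226; f(x_2) = 4.768246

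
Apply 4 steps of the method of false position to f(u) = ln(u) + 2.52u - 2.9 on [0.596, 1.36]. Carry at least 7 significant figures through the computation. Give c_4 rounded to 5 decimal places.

1.10955

f(0.596000) = -1.915595, f(1.360000) = 0.834685
step 1: c = 1.128133, f(c) = 0.063459 > 0 → new bracket [0.596000, 1.128133]
step 2: c = 1.111070, f(c) = 0.005220 > 0 → new bracket [0.596000, 1.111070]
step 3: c = 1.109670, f(c) = 0.000432 > 0 → new bracket [0.596000, 1.109670]
step 4: c = 1.109554, f(c) = 0.000036 > 0 → new bracket [0.596000, 1.109554]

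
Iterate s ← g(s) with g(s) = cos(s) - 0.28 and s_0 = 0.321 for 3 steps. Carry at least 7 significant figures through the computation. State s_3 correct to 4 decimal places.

s_1 = g(0.321000) = 0.668920
s_2 = g(0.668920) = 0.504492
s_3 = g(0.504492) = 0.595420

0.5954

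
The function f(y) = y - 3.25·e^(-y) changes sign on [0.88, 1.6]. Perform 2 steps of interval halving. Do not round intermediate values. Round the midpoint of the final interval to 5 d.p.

1.15000

f(0.880000) = -0.468044, f(1.600000) = 0.943836 (opposite signs)
step 1: m = 1.240000, f(m) = 0.299501 > 0 → root in [0.880000, 1.240000]
step 2: m = 1.060000, f(m) = -0.065981 < 0 → root in [1.060000, 1.240000]
Midpoint of [1.060000, 1.240000] = 1.150000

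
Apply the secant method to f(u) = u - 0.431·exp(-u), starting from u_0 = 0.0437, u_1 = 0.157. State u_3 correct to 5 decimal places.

f(u_0) = -0.368871, f(u_1) = -0.211377
u_2 = 0.157000 - (-0.211377)·(0.157000 - 0.043700)/(-0.211377 - (-0.368871)) = 0.309064; f(u_2) = -0.007348
u_3 = 0.309064 - (-0.007348)·(0.309064 - 0.157000)/(-0.007348 - (-0.211377)) = 0.314540; f(u_3) = -0.000143

0.31454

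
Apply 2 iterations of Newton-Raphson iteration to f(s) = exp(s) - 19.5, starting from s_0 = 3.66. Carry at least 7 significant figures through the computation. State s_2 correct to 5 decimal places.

Newton update: s ← s − f(s)/f'(s).
f'(s) = exp(s)
s_0 = 3.660000: f = 19.361343, f' = 38.861343 → s_1 = 3.660000 - (19.361343)/(38.861343) = 3.161784
s_1 = 3.161784: f = 4.112683, f' = 23.612683 → s_2 = 3.161784 - (4.112683)/(23.612683) = 2.987611

2.98761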